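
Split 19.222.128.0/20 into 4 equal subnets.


New prefix = 20 + 2 = 22
Each subnet has 1024 addresses
  19.222.128.0/22
  19.222.132.0/22
  19.222.136.0/22
  19.222.140.0/22
Subnets: 19.222.128.0/22, 19.222.132.0/22, 19.222.136.0/22, 19.222.140.0/22


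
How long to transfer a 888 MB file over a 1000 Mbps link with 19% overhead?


Effective throughput = 1000 * (1 - 19/100) = 810 Mbps
File size in Mb = 888 * 8 = 7104 Mb
Time = 7104 / 810
Time = 8.7704 seconds


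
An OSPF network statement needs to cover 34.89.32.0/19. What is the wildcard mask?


Subnet mask: 255.255.224.0
Wildcard = 255.255.255.255 - subnet mask
255 - 255 = 0
255 - 255 = 0
255 - 224 = 31
255 - 0 = 255
Wildcard: 0.0.31.255


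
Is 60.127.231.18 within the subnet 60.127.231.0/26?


Subnet network: 60.127.231.0
Test IP AND mask: 60.127.231.0
Yes, 60.127.231.18 is in 60.127.231.0/26


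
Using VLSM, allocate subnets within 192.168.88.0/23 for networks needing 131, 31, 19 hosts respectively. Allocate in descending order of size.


131 hosts -> /24 (254 usable): 192.168.88.0/24
31 hosts -> /26 (62 usable): 192.168.89.0/26
19 hosts -> /27 (30 usable): 192.168.89.64/27
Allocation: 192.168.88.0/24 (131 hosts, 254 usable); 192.168.89.0/26 (31 hosts, 62 usable); 192.168.89.64/27 (19 hosts, 30 usable)


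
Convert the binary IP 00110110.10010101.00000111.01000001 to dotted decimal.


00110110 = 54
10010101 = 149
00000111 = 7
01000001 = 65
IP: 54.149.7.65


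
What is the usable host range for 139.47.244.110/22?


Network: 139.47.244.0
Broadcast: 139.47.247.255
First usable = network + 1
Last usable = broadcast - 1
Range: 139.47.244.1 to 139.47.247.254


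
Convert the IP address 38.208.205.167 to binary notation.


38 = 00100110
208 = 11010000
205 = 11001101
167 = 10100111
Binary: 00100110.11010000.11001101.10100111


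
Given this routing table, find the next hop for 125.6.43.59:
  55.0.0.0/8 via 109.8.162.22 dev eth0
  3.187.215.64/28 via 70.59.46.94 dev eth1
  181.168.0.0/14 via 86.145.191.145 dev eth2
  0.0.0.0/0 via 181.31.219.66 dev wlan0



Longest prefix match for 125.6.43.59:
  /8 55.0.0.0: no
  /28 3.187.215.64: no
  /14 181.168.0.0: no
  /0 0.0.0.0: MATCH
Selected: next-hop 181.31.219.66 via wlan0 (matched /0)


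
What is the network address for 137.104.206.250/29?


IP:   10001001.01101000.11001110.11111010
Mask: 11111111.11111111.11111111.11111000
AND operation:
Net:  10001001.01101000.11001110.11111000
Network: 137.104.206.248/29


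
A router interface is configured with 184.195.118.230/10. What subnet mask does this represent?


/10 means 10 network bits, 22 host bits
Binary: 11111111110000000000000000000000
Mask: 255.192.0.0


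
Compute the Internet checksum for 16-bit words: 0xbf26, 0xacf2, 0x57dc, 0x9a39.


Sum all words (with carry folding):
+ 0xbf26 = 0xbf26
+ 0xacf2 = 0x6c19
+ 0x57dc = 0xc3f5
+ 0x9a39 = 0x5e2f
One's complement: ~0x5e2f
Checksum = 0xa1d0


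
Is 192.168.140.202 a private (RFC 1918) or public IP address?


RFC 1918 private ranges:
  10.0.0.0/8 (10.0.0.0 - 10.255.255.255)
  172.16.0.0/12 (172.16.0.0 - 172.31.255.255)
  192.168.0.0/16 (192.168.0.0 - 192.168.255.255)
Private (in 192.168.0.0/16)


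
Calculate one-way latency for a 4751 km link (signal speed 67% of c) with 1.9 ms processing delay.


Speed = 0.67 * 3e5 km/s = 201000 km/s
Propagation delay = 4751 / 201000 = 0.0236 s = 23.6368 ms
Processing delay = 1.9 ms
Total one-way latency = 25.5368 ms


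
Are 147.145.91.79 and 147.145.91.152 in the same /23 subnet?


Mask: 255.255.254.0
147.145.91.79 AND mask = 147.145.90.0
147.145.91.152 AND mask = 147.145.90.0
Yes, same subnet (147.145.90.0)


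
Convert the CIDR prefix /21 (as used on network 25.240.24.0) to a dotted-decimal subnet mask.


/21 means 21 network bits, 11 host bits
Binary: 11111111111111111111100000000000
Mask: 255.255.248.0


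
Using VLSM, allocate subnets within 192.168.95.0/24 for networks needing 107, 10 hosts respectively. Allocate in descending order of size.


107 hosts -> /25 (126 usable): 192.168.95.0/25
10 hosts -> /28 (14 usable): 192.168.95.128/28
Allocation: 192.168.95.0/25 (107 hosts, 126 usable); 192.168.95.128/28 (10 hosts, 14 usable)


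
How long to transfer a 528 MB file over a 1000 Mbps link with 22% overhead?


Effective throughput = 1000 * (1 - 22/100) = 780 Mbps
File size in Mb = 528 * 8 = 4224 Mb
Time = 4224 / 780
Time = 5.4154 seconds


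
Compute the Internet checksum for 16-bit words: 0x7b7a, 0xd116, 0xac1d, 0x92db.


Sum all words (with carry folding):
+ 0x7b7a = 0x7b7a
+ 0xd116 = 0x4c91
+ 0xac1d = 0xf8ae
+ 0x92db = 0x8b8a
One's complement: ~0x8b8a
Checksum = 0x7475


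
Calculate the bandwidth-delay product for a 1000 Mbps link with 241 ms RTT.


BDP = bandwidth * RTT
= 1000 Mbps * 241 ms
= 1000 * 1e6 * 241 / 1000 bits
= 241000000 bits
= 30125000 bytes
= 29418.9453 KB
BDP = 241000000 bits (30125000 bytes)


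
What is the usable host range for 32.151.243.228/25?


Network: 32.151.243.128
Broadcast: 32.151.243.255
First usable = network + 1
Last usable = broadcast - 1
Range: 32.151.243.129 to 32.151.243.254


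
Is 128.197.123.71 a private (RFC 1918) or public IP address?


RFC 1918 private ranges:
  10.0.0.0/8 (10.0.0.0 - 10.255.255.255)
  172.16.0.0/12 (172.16.0.0 - 172.31.255.255)
  192.168.0.0/16 (192.168.0.0 - 192.168.255.255)
Public (not in any RFC 1918 range)


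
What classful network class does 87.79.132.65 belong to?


First octet: 87
Binary: 01010111
0xxxxxxx -> Class A (1-126)
Class A, default mask 255.0.0.0 (/8)


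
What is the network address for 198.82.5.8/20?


IP:   11000110.01010010.00000101.00001000
Mask: 11111111.11111111.11110000.00000000
AND operation:
Net:  11000110.01010010.00000000.00000000
Network: 198.82.0.0/20


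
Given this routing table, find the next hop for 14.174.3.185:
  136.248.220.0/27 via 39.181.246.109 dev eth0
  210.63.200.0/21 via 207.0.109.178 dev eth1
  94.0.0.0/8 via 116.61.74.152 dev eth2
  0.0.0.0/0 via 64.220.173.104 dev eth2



Longest prefix match for 14.174.3.185:
  /27 136.248.220.0: no
  /21 210.63.200.0: no
  /8 94.0.0.0: no
  /0 0.0.0.0: MATCH
Selected: next-hop 64.220.173.104 via eth2 (matched /0)


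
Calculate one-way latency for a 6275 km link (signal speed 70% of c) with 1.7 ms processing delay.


Speed = 0.7 * 3e5 km/s = 210000 km/s
Propagation delay = 6275 / 210000 = 0.0299 s = 29.881 ms
Processing delay = 1.7 ms
Total one-way latency = 31.581 ms


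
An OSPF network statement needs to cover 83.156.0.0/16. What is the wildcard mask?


Subnet mask: 255.255.0.0
Wildcard = 255.255.255.255 - subnet mask
255 - 255 = 0
255 - 255 = 0
255 - 0 = 255
255 - 0 = 255
Wildcard: 0.0.255.255


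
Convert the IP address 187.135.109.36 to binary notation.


187 = 10111011
135 = 10000111
109 = 01101101
36 = 00100100
Binary: 10111011.10000111.01101101.00100100


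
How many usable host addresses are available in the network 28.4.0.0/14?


Host bits = 32 - 14 = 18
Total addresses = 2^18 = 262144
Usable = total - 2 (network and broadcast)
Usable hosts: 262142


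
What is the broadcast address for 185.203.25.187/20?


Network: 185.203.16.0/20
Host bits = 12
Set all host bits to 1:
Broadcast: 185.203.31.255


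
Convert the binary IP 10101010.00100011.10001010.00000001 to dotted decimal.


10101010 = 170
00100011 = 35
10001010 = 138
00000001 = 1
IP: 170.35.138.1


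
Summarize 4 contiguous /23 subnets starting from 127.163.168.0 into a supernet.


Original prefix: /23
Number of subnets: 4 = 2^2
New prefix = 23 - 2 = 21
Supernet: 127.163.168.0/21


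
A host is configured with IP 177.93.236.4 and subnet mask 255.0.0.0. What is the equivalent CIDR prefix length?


Binary: 11111111.00000000.00000000.00000000
Count leading 1s
Prefix: /8


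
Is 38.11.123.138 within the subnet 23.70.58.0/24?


Subnet network: 23.70.58.0
Test IP AND mask: 38.11.123.0
No, 38.11.123.138 is not in 23.70.58.0/24


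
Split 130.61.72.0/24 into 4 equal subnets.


New prefix = 24 + 2 = 26
Each subnet has 64 addresses
  130.61.72.0/26
  130.61.72.64/26
  130.61.72.128/26
  130.61.72.192/26
Subnets: 130.61.72.0/26, 130.61.72.64/26, 130.61.72.128/26, 130.61.72.192/26


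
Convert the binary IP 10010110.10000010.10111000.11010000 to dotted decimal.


10010110 = 150
10000010 = 130
10111000 = 184
11010000 = 208
IP: 150.130.184.208


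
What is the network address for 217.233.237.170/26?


IP:   11011001.11101001.11101101.10101010
Mask: 11111111.11111111.11111111.11000000
AND operation:
Net:  11011001.11101001.11101101.10000000
Network: 217.233.237.128/26


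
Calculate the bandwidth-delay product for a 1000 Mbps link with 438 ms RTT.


BDP = bandwidth * RTT
= 1000 Mbps * 438 ms
= 1000 * 1e6 * 438 / 1000 bits
= 438000000 bits
= 54750000 bytes
= 53466.7969 KB
BDP = 438000000 bits (54750000 bytes)


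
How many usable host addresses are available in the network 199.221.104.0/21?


Host bits = 32 - 21 = 11
Total addresses = 2^11 = 2048
Usable = total - 2 (network and broadcast)
Usable hosts: 2046


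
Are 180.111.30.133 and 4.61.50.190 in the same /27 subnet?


Mask: 255.255.255.224
180.111.30.133 AND mask = 180.111.30.128
4.61.50.190 AND mask = 4.61.50.160
No, different subnets (180.111.30.128 vs 4.61.50.160)


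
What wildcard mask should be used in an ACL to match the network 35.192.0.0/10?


Subnet mask: 255.192.0.0
Wildcard = 255.255.255.255 - subnet mask
255 - 255 = 0
255 - 192 = 63
255 - 0 = 255
255 - 0 = 255
Wildcard: 0.63.255.255


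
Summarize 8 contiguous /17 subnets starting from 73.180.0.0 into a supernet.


Original prefix: /17
Number of subnets: 8 = 2^3
New prefix = 17 - 3 = 14
Supernet: 73.180.0.0/14


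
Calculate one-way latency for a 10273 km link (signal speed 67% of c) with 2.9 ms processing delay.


Speed = 0.67 * 3e5 km/s = 201000 km/s
Propagation delay = 10273 / 201000 = 0.0511 s = 51.1095 ms
Processing delay = 2.9 ms
Total one-way latency = 54.0095 ms


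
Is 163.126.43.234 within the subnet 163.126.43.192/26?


Subnet network: 163.126.43.192
Test IP AND mask: 163.126.43.192
Yes, 163.126.43.234 is in 163.126.43.192/26


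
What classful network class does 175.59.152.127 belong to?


First octet: 175
Binary: 10101111
10xxxxxx -> Class B (128-191)
Class B, default mask 255.255.0.0 (/16)


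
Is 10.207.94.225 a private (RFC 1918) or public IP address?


RFC 1918 private ranges:
  10.0.0.0/8 (10.0.0.0 - 10.255.255.255)
  172.16.0.0/12 (172.16.0.0 - 172.31.255.255)
  192.168.0.0/16 (192.168.0.0 - 192.168.255.255)
Private (in 10.0.0.0/8)


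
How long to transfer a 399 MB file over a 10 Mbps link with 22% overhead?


Effective throughput = 10 * (1 - 22/100) = 7.8 Mbps
File size in Mb = 399 * 8 = 3192 Mb
Time = 3192 / 7.8
Time = 409.2308 seconds


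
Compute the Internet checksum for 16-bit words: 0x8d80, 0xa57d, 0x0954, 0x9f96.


Sum all words (with carry folding):
+ 0x8d80 = 0x8d80
+ 0xa57d = 0x32fe
+ 0x0954 = 0x3c52
+ 0x9f96 = 0xdbe8
One's complement: ~0xdbe8
Checksum = 0x2417


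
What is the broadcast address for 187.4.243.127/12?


Network: 187.0.0.0/12
Host bits = 20
Set all host bits to 1:
Broadcast: 187.15.255.255


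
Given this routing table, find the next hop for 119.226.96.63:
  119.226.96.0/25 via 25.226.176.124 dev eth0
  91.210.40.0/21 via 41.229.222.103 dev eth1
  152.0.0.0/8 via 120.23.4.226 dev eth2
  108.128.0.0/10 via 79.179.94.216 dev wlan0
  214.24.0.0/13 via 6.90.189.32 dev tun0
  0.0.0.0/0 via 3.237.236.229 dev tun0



Longest prefix match for 119.226.96.63:
  /25 119.226.96.0: MATCH
  /21 91.210.40.0: no
  /8 152.0.0.0: no
  /10 108.128.0.0: no
  /13 214.24.0.0: no
  /0 0.0.0.0: MATCH
Selected: next-hop 25.226.176.124 via eth0 (matched /25)


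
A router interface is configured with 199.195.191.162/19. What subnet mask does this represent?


/19 means 19 network bits, 13 host bits
Binary: 11111111111111111110000000000000
Mask: 255.255.224.0


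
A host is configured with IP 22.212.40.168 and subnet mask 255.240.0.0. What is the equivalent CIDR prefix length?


Binary: 11111111.11110000.00000000.00000000
Count leading 1s
Prefix: /12


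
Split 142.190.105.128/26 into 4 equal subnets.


New prefix = 26 + 2 = 28
Each subnet has 16 addresses
  142.190.105.128/28
  142.190.105.144/28
  142.190.105.160/28
  142.190.105.176/28
Subnets: 142.190.105.128/28, 142.190.105.144/28, 142.190.105.160/28, 142.190.105.176/28


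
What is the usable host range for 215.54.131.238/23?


Network: 215.54.130.0
Broadcast: 215.54.131.255
First usable = network + 1
Last usable = broadcast - 1
Range: 215.54.130.1 to 215.54.131.254


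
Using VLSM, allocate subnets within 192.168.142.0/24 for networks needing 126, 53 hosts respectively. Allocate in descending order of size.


126 hosts -> /25 (126 usable): 192.168.142.0/25
53 hosts -> /26 (62 usable): 192.168.142.128/26
Allocation: 192.168.142.0/25 (126 hosts, 126 usable); 192.168.142.128/26 (53 hosts, 62 usable)


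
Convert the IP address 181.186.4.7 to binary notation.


181 = 10110101
186 = 10111010
4 = 00000100
7 = 00000111
Binary: 10110101.10111010.00000100.00000111


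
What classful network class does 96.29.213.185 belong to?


First octet: 96
Binary: 01100000
0xxxxxxx -> Class A (1-126)
Class A, default mask 255.0.0.0 (/8)


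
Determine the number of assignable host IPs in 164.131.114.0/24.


Host bits = 32 - 24 = 8
Total addresses = 2^8 = 256
Usable = total - 2 (network and broadcast)
Usable hosts: 254


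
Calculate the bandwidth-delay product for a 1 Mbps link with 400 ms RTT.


BDP = bandwidth * RTT
= 1 Mbps * 400 ms
= 1 * 1e6 * 400 / 1000 bits
= 400000 bits
= 50000 bytes
= 48.8281 KB
BDP = 400000 bits (50000 bytes)


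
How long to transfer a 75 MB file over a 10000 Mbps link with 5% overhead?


Effective throughput = 10000 * (1 - 5/100) = 9500 Mbps
File size in Mb = 75 * 8 = 600 Mb
Time = 600 / 9500
Time = 0.0632 seconds


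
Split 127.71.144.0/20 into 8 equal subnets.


New prefix = 20 + 3 = 23
Each subnet has 512 addresses
  127.71.144.0/23
  127.71.146.0/23
  127.71.148.0/23
  127.71.150.0/23
  127.71.152.0/23
  127.71.154.0/23
  127.71.156.0/23
  127.71.158.0/23
Subnets: 127.71.144.0/23, 127.71.146.0/23, 127.71.148.0/23, 127.71.150.0/23, 127.71.152.0/23, 127.71.154.0/23, 127.71.156.0/23, 127.71.158.0/23


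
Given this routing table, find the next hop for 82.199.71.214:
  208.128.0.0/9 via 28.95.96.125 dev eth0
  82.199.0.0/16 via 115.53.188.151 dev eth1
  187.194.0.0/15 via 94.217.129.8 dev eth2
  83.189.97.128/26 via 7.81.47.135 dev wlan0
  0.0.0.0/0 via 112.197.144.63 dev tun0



Longest prefix match for 82.199.71.214:
  /9 208.128.0.0: no
  /16 82.199.0.0: MATCH
  /15 187.194.0.0: no
  /26 83.189.97.128: no
  /0 0.0.0.0: MATCH
Selected: next-hop 115.53.188.151 via eth1 (matched /16)


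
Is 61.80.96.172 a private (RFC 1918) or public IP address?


RFC 1918 private ranges:
  10.0.0.0/8 (10.0.0.0 - 10.255.255.255)
  172.16.0.0/12 (172.16.0.0 - 172.31.255.255)
  192.168.0.0/16 (192.168.0.0 - 192.168.255.255)
Public (not in any RFC 1918 range)


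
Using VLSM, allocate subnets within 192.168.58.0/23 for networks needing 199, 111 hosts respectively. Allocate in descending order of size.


199 hosts -> /24 (254 usable): 192.168.58.0/24
111 hosts -> /25 (126 usable): 192.168.59.0/25
Allocation: 192.168.58.0/24 (199 hosts, 254 usable); 192.168.59.0/25 (111 hosts, 126 usable)


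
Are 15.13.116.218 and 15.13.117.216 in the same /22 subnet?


Mask: 255.255.252.0
15.13.116.218 AND mask = 15.13.116.0
15.13.117.216 AND mask = 15.13.116.0
Yes, same subnet (15.13.116.0)


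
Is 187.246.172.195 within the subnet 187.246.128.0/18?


Subnet network: 187.246.128.0
Test IP AND mask: 187.246.128.0
Yes, 187.246.172.195 is in 187.246.128.0/18


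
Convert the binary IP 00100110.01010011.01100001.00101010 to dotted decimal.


00100110 = 38
01010011 = 83
01100001 = 97
00101010 = 42
IP: 38.83.97.42


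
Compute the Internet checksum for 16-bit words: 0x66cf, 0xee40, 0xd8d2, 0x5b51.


Sum all words (with carry folding):
+ 0x66cf = 0x66cf
+ 0xee40 = 0x5510
+ 0xd8d2 = 0x2de3
+ 0x5b51 = 0x8934
One's complement: ~0x8934
Checksum = 0x76cb


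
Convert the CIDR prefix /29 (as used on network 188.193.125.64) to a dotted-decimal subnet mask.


/29 means 29 network bits, 3 host bits
Binary: 11111111111111111111111111111000
Mask: 255.255.255.248


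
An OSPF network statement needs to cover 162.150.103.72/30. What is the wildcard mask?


Subnet mask: 255.255.255.252
Wildcard = 255.255.255.255 - subnet mask
255 - 255 = 0
255 - 255 = 0
255 - 255 = 0
255 - 252 = 3
Wildcard: 0.0.0.3


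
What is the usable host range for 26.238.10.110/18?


Network: 26.238.0.0
Broadcast: 26.238.63.255
First usable = network + 1
Last usable = broadcast - 1
Range: 26.238.0.1 to 26.238.63.254


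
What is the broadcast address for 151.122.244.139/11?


Network: 151.96.0.0/11
Host bits = 21
Set all host bits to 1:
Broadcast: 151.127.255.255


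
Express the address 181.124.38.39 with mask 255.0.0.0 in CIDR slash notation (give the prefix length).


Binary: 11111111.00000000.00000000.00000000
Count leading 1s
Prefix: /8


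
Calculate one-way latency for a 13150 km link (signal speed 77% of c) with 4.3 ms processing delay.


Speed = 0.77 * 3e5 km/s = 231000 km/s
Propagation delay = 13150 / 231000 = 0.0569 s = 56.9264 ms
Processing delay = 4.3 ms
Total one-way latency = 61.2264 ms


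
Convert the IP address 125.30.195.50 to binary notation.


125 = 01111101
30 = 00011110
195 = 11000011
50 = 00110010
Binary: 01111101.00011110.11000011.00110010


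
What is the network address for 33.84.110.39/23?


IP:   00100001.01010100.01101110.00100111
Mask: 11111111.11111111.11111110.00000000
AND operation:
Net:  00100001.01010100.01101110.00000000
Network: 33.84.110.0/23


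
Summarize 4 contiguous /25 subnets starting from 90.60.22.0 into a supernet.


Original prefix: /25
Number of subnets: 4 = 2^2
New prefix = 25 - 2 = 23
Supernet: 90.60.22.0/23


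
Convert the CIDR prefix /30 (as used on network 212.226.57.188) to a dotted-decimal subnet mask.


/30 means 30 network bits, 2 host bits
Binary: 11111111111111111111111111111100
Mask: 255.255.255.252


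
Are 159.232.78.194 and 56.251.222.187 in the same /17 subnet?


Mask: 255.255.128.0
159.232.78.194 AND mask = 159.232.0.0
56.251.222.187 AND mask = 56.251.128.0
No, different subnets (159.232.0.0 vs 56.251.128.0)


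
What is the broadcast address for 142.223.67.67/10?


Network: 142.192.0.0/10
Host bits = 22
Set all host bits to 1:
Broadcast: 142.255.255.255


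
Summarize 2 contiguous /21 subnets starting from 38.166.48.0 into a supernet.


Original prefix: /21
Number of subnets: 2 = 2^1
New prefix = 21 - 1 = 20
Supernet: 38.166.48.0/20


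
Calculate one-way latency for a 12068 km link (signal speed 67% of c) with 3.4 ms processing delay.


Speed = 0.67 * 3e5 km/s = 201000 km/s
Propagation delay = 12068 / 201000 = 0.06 s = 60.0398 ms
Processing delay = 3.4 ms
Total one-way latency = 63.4398 ms


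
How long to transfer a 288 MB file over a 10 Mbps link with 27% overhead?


Effective throughput = 10 * (1 - 27/100) = 7.3 Mbps
File size in Mb = 288 * 8 = 2304 Mb
Time = 2304 / 7.3
Time = 315.6164 seconds


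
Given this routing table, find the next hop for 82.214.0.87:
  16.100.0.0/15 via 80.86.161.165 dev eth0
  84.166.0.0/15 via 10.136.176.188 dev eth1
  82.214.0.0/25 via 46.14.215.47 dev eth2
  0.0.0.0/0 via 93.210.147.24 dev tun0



Longest prefix match for 82.214.0.87:
  /15 16.100.0.0: no
  /15 84.166.0.0: no
  /25 82.214.0.0: MATCH
  /0 0.0.0.0: MATCH
Selected: next-hop 46.14.215.47 via eth2 (matched /25)


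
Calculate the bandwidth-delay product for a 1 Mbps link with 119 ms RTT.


BDP = bandwidth * RTT
= 1 Mbps * 119 ms
= 1 * 1e6 * 119 / 1000 bits
= 119000 bits
= 14875 bytes
= 14.5264 KB
BDP = 119000 bits (14875 bytes)


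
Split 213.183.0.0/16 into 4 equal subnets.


New prefix = 16 + 2 = 18
Each subnet has 16384 addresses
  213.183.0.0/18
  213.183.64.0/18
  213.183.128.0/18
  213.183.192.0/18
Subnets: 213.183.0.0/18, 213.183.64.0/18, 213.183.128.0/18, 213.183.192.0/18


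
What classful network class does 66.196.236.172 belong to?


First octet: 66
Binary: 01000010
0xxxxxxx -> Class A (1-126)
Class A, default mask 255.0.0.0 (/8)


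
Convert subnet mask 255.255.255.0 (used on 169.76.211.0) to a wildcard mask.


Subnet mask: 255.255.255.0
Wildcard = 255.255.255.255 - subnet mask
255 - 255 = 0
255 - 255 = 0
255 - 255 = 0
255 - 0 = 255
Wildcard: 0.0.0.255


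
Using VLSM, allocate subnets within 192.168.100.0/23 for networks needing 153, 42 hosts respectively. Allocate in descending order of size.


153 hosts -> /24 (254 usable): 192.168.100.0/24
42 hosts -> /26 (62 usable): 192.168.101.0/26
Allocation: 192.168.100.0/24 (153 hosts, 254 usable); 192.168.101.0/26 (42 hosts, 62 usable)


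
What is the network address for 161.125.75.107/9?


IP:   10100001.01111101.01001011.01101011
Mask: 11111111.10000000.00000000.00000000
AND operation:
Net:  10100001.00000000.00000000.00000000
Network: 161.0.0.0/9


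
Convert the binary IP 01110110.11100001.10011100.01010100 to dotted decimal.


01110110 = 118
11100001 = 225
10011100 = 156
01010100 = 84
IP: 118.225.156.84


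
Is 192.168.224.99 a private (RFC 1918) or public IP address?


RFC 1918 private ranges:
  10.0.0.0/8 (10.0.0.0 - 10.255.255.255)
  172.16.0.0/12 (172.16.0.0 - 172.31.255.255)
  192.168.0.0/16 (192.168.0.0 - 192.168.255.255)
Private (in 192.168.0.0/16)


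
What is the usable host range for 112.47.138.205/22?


Network: 112.47.136.0
Broadcast: 112.47.139.255
First usable = network + 1
Last usable = broadcast - 1
Range: 112.47.136.1 to 112.47.139.254


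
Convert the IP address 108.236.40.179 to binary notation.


108 = 01101100
236 = 11101100
40 = 00101000
179 = 10110011
Binary: 01101100.11101100.00101000.10110011


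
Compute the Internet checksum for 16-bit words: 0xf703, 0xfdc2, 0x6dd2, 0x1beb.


Sum all words (with carry folding):
+ 0xf703 = 0xf703
+ 0xfdc2 = 0xf4c6
+ 0x6dd2 = 0x6299
+ 0x1beb = 0x7e84
One's complement: ~0x7e84
Checksum = 0x817b


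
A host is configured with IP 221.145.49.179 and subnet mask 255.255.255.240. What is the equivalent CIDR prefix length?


Binary: 11111111.11111111.11111111.11110000
Count leading 1s
Prefix: /28


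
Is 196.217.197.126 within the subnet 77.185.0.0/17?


Subnet network: 77.185.0.0
Test IP AND mask: 196.217.128.0
No, 196.217.197.126 is not in 77.185.0.0/17


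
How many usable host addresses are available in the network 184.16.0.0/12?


Host bits = 32 - 12 = 20
Total addresses = 2^20 = 1048576
Usable = total - 2 (network and broadcast)
Usable hosts: 1048574


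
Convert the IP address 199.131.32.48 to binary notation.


199 = 11000111
131 = 10000011
32 = 00100000
48 = 00110000
Binary: 11000111.10000011.00100000.00110000


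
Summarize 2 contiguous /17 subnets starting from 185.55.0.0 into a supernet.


Original prefix: /17
Number of subnets: 2 = 2^1
New prefix = 17 - 1 = 16
Supernet: 185.55.0.0/16


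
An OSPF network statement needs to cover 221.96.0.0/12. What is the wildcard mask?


Subnet mask: 255.240.0.0
Wildcard = 255.255.255.255 - subnet mask
255 - 255 = 0
255 - 240 = 15
255 - 0 = 255
255 - 0 = 255
Wildcard: 0.15.255.255


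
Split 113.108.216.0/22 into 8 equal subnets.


New prefix = 22 + 3 = 25
Each subnet has 128 addresses
  113.108.216.0/25
  113.108.216.128/25
  113.108.217.0/25
  113.108.217.128/25
  113.108.218.0/25
  113.108.218.128/25
  113.108.219.0/25
  113.108.219.128/25
Subnets: 113.108.216.0/25, 113.108.216.128/25, 113.108.217.0/25, 113.108.217.128/25, 113.108.218.0/25, 113.108.218.128/25, 113.108.219.0/25, 113.108.219.128/25


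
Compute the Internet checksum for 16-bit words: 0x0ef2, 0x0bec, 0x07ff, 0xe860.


Sum all words (with carry folding):
+ 0x0ef2 = 0x0ef2
+ 0x0bec = 0x1ade
+ 0x07ff = 0x22dd
+ 0xe860 = 0x0b3e
One's complement: ~0x0b3e
Checksum = 0xf4c1


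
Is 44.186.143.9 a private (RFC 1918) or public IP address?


RFC 1918 private ranges:
  10.0.0.0/8 (10.0.0.0 - 10.255.255.255)
  172.16.0.0/12 (172.16.0.0 - 172.31.255.255)
  192.168.0.0/16 (192.168.0.0 - 192.168.255.255)
Public (not in any RFC 1918 range)


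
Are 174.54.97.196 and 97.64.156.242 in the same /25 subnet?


Mask: 255.255.255.128
174.54.97.196 AND mask = 174.54.97.128
97.64.156.242 AND mask = 97.64.156.128
No, different subnets (174.54.97.128 vs 97.64.156.128)


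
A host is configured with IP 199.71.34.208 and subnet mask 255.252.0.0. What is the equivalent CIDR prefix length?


Binary: 11111111.11111100.00000000.00000000
Count leading 1s
Prefix: /14


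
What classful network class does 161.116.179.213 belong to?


First octet: 161
Binary: 10100001
10xxxxxx -> Class B (128-191)
Class B, default mask 255.255.0.0 (/16)


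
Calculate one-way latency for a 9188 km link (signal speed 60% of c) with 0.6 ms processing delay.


Speed = 0.6 * 3e5 km/s = 180000 km/s
Propagation delay = 9188 / 180000 = 0.051 s = 51.0444 ms
Processing delay = 0.6 ms
Total one-way latency = 51.6444 ms


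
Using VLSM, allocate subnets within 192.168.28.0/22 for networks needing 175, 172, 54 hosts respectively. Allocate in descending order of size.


175 hosts -> /24 (254 usable): 192.168.28.0/24
172 hosts -> /24 (254 usable): 192.168.29.0/24
54 hosts -> /26 (62 usable): 192.168.30.0/26
Allocation: 192.168.28.0/24 (175 hosts, 254 usable); 192.168.29.0/24 (172 hosts, 254 usable); 192.168.30.0/26 (54 hosts, 62 usable)


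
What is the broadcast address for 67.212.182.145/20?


Network: 67.212.176.0/20
Host bits = 12
Set all host bits to 1:
Broadcast: 67.212.191.255


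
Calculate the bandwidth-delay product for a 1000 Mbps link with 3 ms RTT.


BDP = bandwidth * RTT
= 1000 Mbps * 3 ms
= 1000 * 1e6 * 3 / 1000 bits
= 3000000 bits
= 375000 bytes
= 366.2109 KB
BDP = 3000000 bits (375000 bytes)


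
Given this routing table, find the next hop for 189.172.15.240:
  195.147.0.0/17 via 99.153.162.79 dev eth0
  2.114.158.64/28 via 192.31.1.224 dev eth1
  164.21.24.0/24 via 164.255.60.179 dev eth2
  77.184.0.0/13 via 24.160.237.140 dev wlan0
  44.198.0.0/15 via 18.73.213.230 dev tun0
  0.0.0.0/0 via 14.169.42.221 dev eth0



Longest prefix match for 189.172.15.240:
  /17 195.147.0.0: no
  /28 2.114.158.64: no
  /24 164.21.24.0: no
  /13 77.184.0.0: no
  /15 44.198.0.0: no
  /0 0.0.0.0: MATCH
Selected: next-hop 14.169.42.221 via eth0 (matched /0)


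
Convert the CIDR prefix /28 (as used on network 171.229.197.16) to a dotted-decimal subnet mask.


/28 means 28 network bits, 4 host bits
Binary: 11111111111111111111111111110000
Mask: 255.255.255.240


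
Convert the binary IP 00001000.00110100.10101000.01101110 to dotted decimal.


00001000 = 8
00110100 = 52
10101000 = 168
01101110 = 110
IP: 8.52.168.110


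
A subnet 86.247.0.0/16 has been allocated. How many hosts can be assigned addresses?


Host bits = 32 - 16 = 16
Total addresses = 2^16 = 65536
Usable = total - 2 (network and broadcast)
Usable hosts: 65534


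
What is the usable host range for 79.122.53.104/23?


Network: 79.122.52.0
Broadcast: 79.122.53.255
First usable = network + 1
Last usable = broadcast - 1
Range: 79.122.52.1 to 79.122.53.254


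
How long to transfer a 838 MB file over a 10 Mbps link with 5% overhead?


Effective throughput = 10 * (1 - 5/100) = 9.5 Mbps
File size in Mb = 838 * 8 = 6704 Mb
Time = 6704 / 9.5
Time = 705.6842 seconds


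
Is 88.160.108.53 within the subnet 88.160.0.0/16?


Subnet network: 88.160.0.0
Test IP AND mask: 88.160.0.0
Yes, 88.160.108.53 is in 88.160.0.0/16


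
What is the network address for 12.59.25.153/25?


IP:   00001100.00111011.00011001.10011001
Mask: 11111111.11111111.11111111.10000000
AND operation:
Net:  00001100.00111011.00011001.10000000
Network: 12.59.25.128/25


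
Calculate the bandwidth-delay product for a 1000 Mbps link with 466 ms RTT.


BDP = bandwidth * RTT
= 1000 Mbps * 466 ms
= 1000 * 1e6 * 466 / 1000 bits
= 466000000 bits
= 58250000 bytes
= 56884.7656 KB
BDP = 466000000 bits (58250000 bytes)


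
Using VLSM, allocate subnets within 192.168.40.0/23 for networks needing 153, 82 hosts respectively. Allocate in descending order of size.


153 hosts -> /24 (254 usable): 192.168.40.0/24
82 hosts -> /25 (126 usable): 192.168.41.0/25
Allocation: 192.168.40.0/24 (153 hosts, 254 usable); 192.168.41.0/25 (82 hosts, 126 usable)


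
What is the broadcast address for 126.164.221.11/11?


Network: 126.160.0.0/11
Host bits = 21
Set all host bits to 1:
Broadcast: 126.191.255.255


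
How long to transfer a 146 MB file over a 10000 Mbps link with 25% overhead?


Effective throughput = 10000 * (1 - 25/100) = 7500 Mbps
File size in Mb = 146 * 8 = 1168 Mb
Time = 1168 / 7500
Time = 0.1557 seconds


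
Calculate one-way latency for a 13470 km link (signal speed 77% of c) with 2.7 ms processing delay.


Speed = 0.77 * 3e5 km/s = 231000 km/s
Propagation delay = 13470 / 231000 = 0.0583 s = 58.3117 ms
Processing delay = 2.7 ms
Total one-way latency = 61.0117 ms


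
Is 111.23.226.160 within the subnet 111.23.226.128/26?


Subnet network: 111.23.226.128
Test IP AND mask: 111.23.226.128
Yes, 111.23.226.160 is in 111.23.226.128/26


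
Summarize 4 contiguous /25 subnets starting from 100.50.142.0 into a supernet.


Original prefix: /25
Number of subnets: 4 = 2^2
New prefix = 25 - 2 = 23
Supernet: 100.50.142.0/23


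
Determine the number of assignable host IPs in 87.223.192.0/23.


Host bits = 32 - 23 = 9
Total addresses = 2^9 = 512
Usable = total - 2 (network and broadcast)
Usable hosts: 510


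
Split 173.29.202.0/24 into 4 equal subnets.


New prefix = 24 + 2 = 26
Each subnet has 64 addresses
  173.29.202.0/26
  173.29.202.64/26
  173.29.202.128/26
  173.29.202.192/26
Subnets: 173.29.202.0/26, 173.29.202.64/26, 173.29.202.128/26, 173.29.202.192/26


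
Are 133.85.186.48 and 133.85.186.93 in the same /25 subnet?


Mask: 255.255.255.128
133.85.186.48 AND mask = 133.85.186.0
133.85.186.93 AND mask = 133.85.186.0
Yes, same subnet (133.85.186.0)


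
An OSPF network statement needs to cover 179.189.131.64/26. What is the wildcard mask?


Subnet mask: 255.255.255.192
Wildcard = 255.255.255.255 - subnet mask
255 - 255 = 0
255 - 255 = 0
255 - 255 = 0
255 - 192 = 63
Wildcard: 0.0.0.63


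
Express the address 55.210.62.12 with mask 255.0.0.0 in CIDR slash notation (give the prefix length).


Binary: 11111111.00000000.00000000.00000000
Count leading 1s
Prefix: /8


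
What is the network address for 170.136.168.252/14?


IP:   10101010.10001000.10101000.11111100
Mask: 11111111.11111100.00000000.00000000
AND operation:
Net:  10101010.10001000.00000000.00000000
Network: 170.136.0.0/14


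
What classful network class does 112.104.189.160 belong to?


First octet: 112
Binary: 01110000
0xxxxxxx -> Class A (1-126)
Class A, default mask 255.0.0.0 (/8)


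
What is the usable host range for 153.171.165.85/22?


Network: 153.171.164.0
Broadcast: 153.171.167.255
First usable = network + 1
Last usable = broadcast - 1
Range: 153.171.164.1 to 153.171.167.254


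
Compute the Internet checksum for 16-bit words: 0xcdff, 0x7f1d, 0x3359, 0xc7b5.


Sum all words (with carry folding):
+ 0xcdff = 0xcdff
+ 0x7f1d = 0x4d1d
+ 0x3359 = 0x8076
+ 0xc7b5 = 0x482c
One's complement: ~0x482c
Checksum = 0xb7d3


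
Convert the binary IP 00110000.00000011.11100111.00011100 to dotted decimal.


00110000 = 48
00000011 = 3
11100111 = 231
00011100 = 28
IP: 48.3.231.28


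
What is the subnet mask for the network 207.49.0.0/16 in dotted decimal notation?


/16 means 16 network bits, 16 host bits
Binary: 11111111111111110000000000000000
Mask: 255.255.0.0


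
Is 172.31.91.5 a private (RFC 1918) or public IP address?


RFC 1918 private ranges:
  10.0.0.0/8 (10.0.0.0 - 10.255.255.255)
  172.16.0.0/12 (172.16.0.0 - 172.31.255.255)
  192.168.0.0/16 (192.168.0.0 - 192.168.255.255)
Private (in 172.16.0.0/12)


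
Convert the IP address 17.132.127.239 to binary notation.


17 = 00010001
132 = 10000100
127 = 01111111
239 = 11101111
Binary: 00010001.10000100.01111111.11101111


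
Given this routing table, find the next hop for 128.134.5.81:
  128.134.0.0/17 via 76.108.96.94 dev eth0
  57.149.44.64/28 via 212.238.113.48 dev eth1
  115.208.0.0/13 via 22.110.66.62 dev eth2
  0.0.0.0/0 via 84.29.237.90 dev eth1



Longest prefix match for 128.134.5.81:
  /17 128.134.0.0: MATCH
  /28 57.149.44.64: no
  /13 115.208.0.0: no
  /0 0.0.0.0: MATCH
Selected: next-hop 76.108.96.94 via eth0 (matched /17)


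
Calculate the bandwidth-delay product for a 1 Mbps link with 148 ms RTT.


BDP = bandwidth * RTT
= 1 Mbps * 148 ms
= 1 * 1e6 * 148 / 1000 bits
= 148000 bits
= 18500 bytes
= 18.0664 KB
BDP = 148000 bits (18500 bytes)


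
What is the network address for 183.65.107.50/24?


IP:   10110111.01000001.01101011.00110010
Mask: 11111111.11111111.11111111.00000000
AND operation:
Net:  10110111.01000001.01101011.00000000
Network: 183.65.107.0/24


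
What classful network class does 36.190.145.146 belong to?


First octet: 36
Binary: 00100100
0xxxxxxx -> Class A (1-126)
Class A, default mask 255.0.0.0 (/8)


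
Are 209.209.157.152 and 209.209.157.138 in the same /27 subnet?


Mask: 255.255.255.224
209.209.157.152 AND mask = 209.209.157.128
209.209.157.138 AND mask = 209.209.157.128
Yes, same subnet (209.209.157.128)


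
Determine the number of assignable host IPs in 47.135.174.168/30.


Host bits = 32 - 30 = 2
Total addresses = 2^2 = 4
Usable = total - 2 (network and broadcast)
Usable hosts: 2


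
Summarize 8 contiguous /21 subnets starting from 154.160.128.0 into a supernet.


Original prefix: /21
Number of subnets: 8 = 2^3
New prefix = 21 - 3 = 18
Supernet: 154.160.128.0/18


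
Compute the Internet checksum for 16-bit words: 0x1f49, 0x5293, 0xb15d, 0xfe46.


Sum all words (with carry folding):
+ 0x1f49 = 0x1f49
+ 0x5293 = 0x71dc
+ 0xb15d = 0x233a
+ 0xfe46 = 0x2181
One's complement: ~0x2181
Checksum = 0xde7e


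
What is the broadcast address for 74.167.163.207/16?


Network: 74.167.0.0/16
Host bits = 16
Set all host bits to 1:
Broadcast: 74.167.255.255


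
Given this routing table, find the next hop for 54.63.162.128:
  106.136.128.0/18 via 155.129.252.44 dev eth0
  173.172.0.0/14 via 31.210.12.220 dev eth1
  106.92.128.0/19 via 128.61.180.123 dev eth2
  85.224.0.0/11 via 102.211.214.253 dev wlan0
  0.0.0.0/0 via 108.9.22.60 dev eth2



Longest prefix match for 54.63.162.128:
  /18 106.136.128.0: no
  /14 173.172.0.0: no
  /19 106.92.128.0: no
  /11 85.224.0.0: no
  /0 0.0.0.0: MATCH
Selected: next-hop 108.9.22.60 via eth2 (matched /0)


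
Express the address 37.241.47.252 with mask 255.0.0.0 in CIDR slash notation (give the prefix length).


Binary: 11111111.00000000.00000000.00000000
Count leading 1s
Prefix: /8


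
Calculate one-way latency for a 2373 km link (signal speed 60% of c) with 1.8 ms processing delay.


Speed = 0.6 * 3e5 km/s = 180000 km/s
Propagation delay = 2373 / 180000 = 0.0132 s = 13.1833 ms
Processing delay = 1.8 ms
Total one-way latency = 14.9833 ms


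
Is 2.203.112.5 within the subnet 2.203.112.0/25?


Subnet network: 2.203.112.0
Test IP AND mask: 2.203.112.0
Yes, 2.203.112.5 is in 2.203.112.0/25


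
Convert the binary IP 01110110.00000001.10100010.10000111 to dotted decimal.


01110110 = 118
00000001 = 1
10100010 = 162
10000111 = 135
IP: 118.1.162.135


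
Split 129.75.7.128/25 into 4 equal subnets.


New prefix = 25 + 2 = 27
Each subnet has 32 addresses
  129.75.7.128/27
  129.75.7.160/27
  129.75.7.192/27
  129.75.7.224/27
Subnets: 129.75.7.128/27, 129.75.7.160/27, 129.75.7.192/27, 129.75.7.224/27


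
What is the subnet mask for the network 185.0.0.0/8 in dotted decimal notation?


/8 means 8 network bits, 24 host bits
Binary: 11111111000000000000000000000000
Mask: 255.0.0.0


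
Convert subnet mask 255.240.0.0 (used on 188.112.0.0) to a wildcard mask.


Subnet mask: 255.240.0.0
Wildcard = 255.255.255.255 - subnet mask
255 - 255 = 0
255 - 240 = 15
255 - 0 = 255
255 - 0 = 255
Wildcard: 0.15.255.255


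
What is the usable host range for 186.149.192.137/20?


Network: 186.149.192.0
Broadcast: 186.149.207.255
First usable = network + 1
Last usable = broadcast - 1
Range: 186.149.192.1 to 186.149.207.254


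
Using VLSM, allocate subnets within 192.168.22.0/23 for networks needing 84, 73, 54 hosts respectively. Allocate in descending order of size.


84 hosts -> /25 (126 usable): 192.168.22.0/25
73 hosts -> /25 (126 usable): 192.168.22.128/25
54 hosts -> /26 (62 usable): 192.168.23.0/26
Allocation: 192.168.22.0/25 (84 hosts, 126 usable); 192.168.22.128/25 (73 hosts, 126 usable); 192.168.23.0/26 (54 hosts, 62 usable)


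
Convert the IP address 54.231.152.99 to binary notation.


54 = 00110110
231 = 11100111
152 = 10011000
99 = 01100011
Binary: 00110110.11100111.10011000.01100011


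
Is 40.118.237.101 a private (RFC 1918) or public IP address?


RFC 1918 private ranges:
  10.0.0.0/8 (10.0.0.0 - 10.255.255.255)
  172.16.0.0/12 (172.16.0.0 - 172.31.255.255)
  192.168.0.0/16 (192.168.0.0 - 192.168.255.255)
Public (not in any RFC 1918 range)


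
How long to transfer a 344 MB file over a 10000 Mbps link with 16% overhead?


Effective throughput = 10000 * (1 - 16/100) = 8400 Mbps
File size in Mb = 344 * 8 = 2752 Mb
Time = 2752 / 8400
Time = 0.3276 seconds


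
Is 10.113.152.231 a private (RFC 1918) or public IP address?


RFC 1918 private ranges:
  10.0.0.0/8 (10.0.0.0 - 10.255.255.255)
  172.16.0.0/12 (172.16.0.0 - 172.31.255.255)
  192.168.0.0/16 (192.168.0.0 - 192.168.255.255)
Private (in 10.0.0.0/8)


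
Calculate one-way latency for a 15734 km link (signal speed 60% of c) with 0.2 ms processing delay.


Speed = 0.6 * 3e5 km/s = 180000 km/s
Propagation delay = 15734 / 180000 = 0.0874 s = 87.4111 ms
Processing delay = 0.2 ms
Total one-way latency = 87.6111 ms


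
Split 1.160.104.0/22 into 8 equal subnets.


New prefix = 22 + 3 = 25
Each subnet has 128 addresses
  1.160.104.0/25
  1.160.104.128/25
  1.160.105.0/25
  1.160.105.128/25
  1.160.106.0/25
  1.160.106.128/25
  1.160.107.0/25
  1.160.107.128/25
Subnets: 1.160.104.0/25, 1.160.104.128/25, 1.160.105.0/25, 1.160.105.128/25, 1.160.106.0/25, 1.160.106.128/25, 1.160.107.0/25, 1.160.107.128/25


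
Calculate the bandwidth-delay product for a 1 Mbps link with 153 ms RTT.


BDP = bandwidth * RTT
= 1 Mbps * 153 ms
= 1 * 1e6 * 153 / 1000 bits
= 153000 bits
= 19125 bytes
= 18.6768 KB
BDP = 153000 bits (19125 bytes)


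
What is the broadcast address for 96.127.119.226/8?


Network: 96.0.0.0/8
Host bits = 24
Set all host bits to 1:
Broadcast: 96.255.255.255


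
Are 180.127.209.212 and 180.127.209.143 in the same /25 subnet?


Mask: 255.255.255.128
180.127.209.212 AND mask = 180.127.209.128
180.127.209.143 AND mask = 180.127.209.128
Yes, same subnet (180.127.209.128)


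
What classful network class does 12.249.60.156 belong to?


First octet: 12
Binary: 00001100
0xxxxxxx -> Class A (1-126)
Class A, default mask 255.0.0.0 (/8)


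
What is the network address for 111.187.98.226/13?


IP:   01101111.10111011.01100010.11100010
Mask: 11111111.11111000.00000000.00000000
AND operation:
Net:  01101111.10111000.00000000.00000000
Network: 111.184.0.0/13
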